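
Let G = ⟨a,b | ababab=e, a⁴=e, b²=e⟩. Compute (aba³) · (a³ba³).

Compute (aba³) · (a³ba³) by multiplying left to right and reducing via the relations at each step:
  (aba³) · a³ = aba²
  (aba²) · b = aba²b
  (aba²b) · a³ = a²ba²b

Answer: a²ba²b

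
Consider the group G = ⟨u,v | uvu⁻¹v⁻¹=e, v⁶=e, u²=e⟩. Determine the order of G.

Enumerate words in the generators, reducing via the relations: the distinct elements are
  {e, u, v, uv, v², v³, v⁴, v⁵, uv², uv³, uv⁴, uv⁵}.
No further products give new elements, so |G| = 12.

Answer: 12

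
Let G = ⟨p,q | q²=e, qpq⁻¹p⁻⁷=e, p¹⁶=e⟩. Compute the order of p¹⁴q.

Compute successive powers until reaching e:
  (p¹⁴q)¹ = p¹⁴q, (p¹⁴q)² = e.
The smallest positive k with (p¹⁴q)ᵏ = e is 2.

Answer: 2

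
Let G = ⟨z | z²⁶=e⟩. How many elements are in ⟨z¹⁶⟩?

|⟨z¹⁶⟩| equals the order of z¹⁶. Compute successive powers until reaching e:
  (z¹⁶)¹ = z¹⁶, (z¹⁶)² = z⁶, (z¹⁶)³ = z²², (z¹⁶)⁴ = z¹², (z¹⁶)⁵ = z², (z¹⁶)⁶ = z¹⁸, (z¹⁶)⁷ = z⁸, (z¹⁶)⁸ = z²⁴, (z¹⁶)⁹ = z¹⁴, (z¹⁶)¹⁰ = z⁴, (z¹⁶)¹¹ = z²⁰, (z¹⁶)¹² = z¹⁰, (z¹⁶)¹³ = e.
The smallest positive k with (z¹⁶)ᵏ = e is 13, so |⟨z¹⁶⟩| = 13.

Answer: 13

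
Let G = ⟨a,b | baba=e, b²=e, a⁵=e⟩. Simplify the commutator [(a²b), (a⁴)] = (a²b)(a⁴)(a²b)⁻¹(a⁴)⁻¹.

[(a²b), (a⁴)] = (a²b)·(a⁴)·(a²b)⁻¹·(a⁴)⁻¹.
  (a²b) · (a⁴) = a³b
  (a³b) · (a²b) = a
  a · a = a²

Answer: a²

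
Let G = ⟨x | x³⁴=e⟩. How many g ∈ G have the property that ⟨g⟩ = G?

G is cyclic of order 34. An element generates G iff its order is 34, and a cyclic group of order 34 has exactly φ(34) = 16 such elements.

Answer: 16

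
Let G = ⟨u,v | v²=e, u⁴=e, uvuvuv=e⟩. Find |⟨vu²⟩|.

|⟨vu²⟩| equals the order of vu². Compute successive powers until reaching e:
  (vu²)¹ = vu², (vu²)² = u²vu²v, (vu²)³ = u²v, (vu²)⁴ = e.
The smallest positive k with (vu²)ᵏ = e is 4, so |⟨vu²⟩| = 4.

Answer: 4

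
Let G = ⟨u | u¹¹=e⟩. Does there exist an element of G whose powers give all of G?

|G| = 11. The element u has order 11 (its powers give 11 distinct elements), so ⟨u⟩ = G and G is cyclic.

Answer: Yes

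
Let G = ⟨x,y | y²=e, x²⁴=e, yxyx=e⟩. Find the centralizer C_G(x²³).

⟨x²³⟩ ⊆ C_G(x²³) since powers of x²³ commute with x²³; so |C_G(x²³)| ≥ |⟨x²³⟩| = 24.
By orbit–stabilizer, |C_G(x²³)| = |G| / |conj. class of x²³| = 48 / 2 = 24.
The 24 elements commuting with x²³ are {e, x, x², x³, x⁴, x⁵, x⁶, x⁷, x⁸, x⁹, x¹⁰, x¹¹, x¹², x¹³, x¹⁴, x¹⁵, x¹⁶, x¹⁷, x¹⁸, x¹⁹, x²⁰, x²¹, x²², x²³}.

Answer: {e, x, x², x³, x⁴, x⁵, x⁶, x⁷, x⁸, x⁹, x¹⁰, x¹¹, x¹², x¹³, x¹⁴, x¹⁵, x¹⁶, x¹⁷, x¹⁸, x¹⁹, x²⁰, x²¹, x²², x²³}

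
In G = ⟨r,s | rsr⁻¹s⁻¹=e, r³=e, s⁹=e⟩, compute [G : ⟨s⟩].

First find ord(s) by computing successive powers:
  s¹ = s, s² = s², s³ = s³, s⁴ = s⁴, s⁵ = s⁵, s⁶ = s⁶, s⁷ = s⁷, s⁸ = s⁸, s⁹ = e.
So |⟨s⟩| = ord(s) = 9. With |G| = 27, by Lagrange [G : ⟨s⟩] = 27/9 = 3.

Answer: 3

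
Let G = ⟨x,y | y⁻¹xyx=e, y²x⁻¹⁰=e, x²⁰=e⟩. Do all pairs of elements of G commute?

x·y = xy but y·x = x⁹y⁻¹, so x·y ≠ y·x and G is not abelian.

Answer: No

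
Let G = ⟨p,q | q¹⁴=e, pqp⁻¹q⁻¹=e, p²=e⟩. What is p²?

Compute successive powers of p, reducing at each step:
  p²: p · p = e

Answer: e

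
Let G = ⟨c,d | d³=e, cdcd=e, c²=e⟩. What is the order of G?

Enumerate words in the generators, reducing via the relations: the distinct elements are
  {c, d, e, cd, d², cd²}.
No further products give new elements, so |G| = 6.

Answer: 6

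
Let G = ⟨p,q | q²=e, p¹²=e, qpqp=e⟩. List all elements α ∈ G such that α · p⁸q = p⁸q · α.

⟨p⁸q⟩ ⊆ C_G(p⁸q) since powers of p⁸q commute with p⁸q; so |C_G(p⁸q)| ≥ |⟨p⁸q⟩| = 2.
By orbit–stabilizer, |C_G(p⁸q)| = |G| / |conj. class of p⁸q| = 24 / 6 = 4.
The 4 elements commuting with p⁸q are {e, p⁶, p²q, p⁸q}.

Answer: {e, p⁶, p²q, p⁸q}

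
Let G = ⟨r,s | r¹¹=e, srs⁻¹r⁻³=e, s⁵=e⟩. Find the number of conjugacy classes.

The conjugacy classes (representative and size) are:
  [e] (size 1), [r³] (size 5), [r⁶] (size 5), [r⁷s] (size 11), [r⁹s²] (size 11), [r⁷s³] (size 11), [r⁷s⁴] (size 11).
Class equation: 1 + 5 + 5 + 11 + 11 + 11 + 11 = 55 = |G|. So G has 7 conjugacy classes.

Answer: 7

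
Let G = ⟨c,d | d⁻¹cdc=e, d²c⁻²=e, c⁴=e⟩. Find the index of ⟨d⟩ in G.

First find ord(d) by computing successive powers:
  d¹ = d, d² = c², d³ = d⁻¹, d⁴ = e.
So |⟨d⟩| = ord(d) = 4. With |G| = 8, by Lagrange [G : ⟨d⟩] = 8/4 = 2.

Answer: 2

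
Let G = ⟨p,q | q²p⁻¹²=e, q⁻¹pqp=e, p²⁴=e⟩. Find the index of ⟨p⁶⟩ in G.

First find ord(p⁶) by computing successive powers:
  (p⁶)¹ = p⁶, (p⁶)² = p¹², (p⁶)³ = p¹⁸, (p⁶)⁴ = e.
So |⟨p⁶⟩| = ord(p⁶) = 4. With |G| = 48, by Lagrange [G : ⟨p⁶⟩] = 48/4 = 12.

Answer: 12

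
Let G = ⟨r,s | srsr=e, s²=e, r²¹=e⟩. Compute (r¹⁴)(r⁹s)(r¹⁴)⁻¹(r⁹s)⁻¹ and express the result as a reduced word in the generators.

[(r¹⁴), (r⁹s)] = (r¹⁴)·(r⁹s)·(r¹⁴)⁻¹·(r⁹s)⁻¹.
  (r¹⁴) · (r⁹s) = r²s
  (r²s) · (r⁷) = r¹⁶s
  (r¹⁶s) · (r⁹s) = r⁷

Answer: r⁷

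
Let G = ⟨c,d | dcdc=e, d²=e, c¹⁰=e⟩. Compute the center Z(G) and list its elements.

An element z ∈ Z(G) iff z commutes with every generator.
For example c⁵ is central: (c⁵)·c = c⁶ = c·(c⁵); (c⁵)·d = c⁵d = d·(c⁵).
Whereas c ∉ Z(G) since c·d = cd ≠ c⁹d = d·c.
Checking each of the 20 elements this way gives Z(G) = {e, c⁵}, of order 2.

Answer: {e, c⁵}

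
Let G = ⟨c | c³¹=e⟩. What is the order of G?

G is generated by a single element, so G is cyclic. The relator gives c³¹ = e and no smaller power is forced to be e, so the 31 powers {c, e, c², c³, c⁴, c⁵, c⁶, c⁷, c⁸, c⁹, c²², c²³, c²¹, c²⁰, c²⁴, c²⁵, c²⁶, c²⁷, c²⁸, c²⁹, c³⁰, c¹², c¹³, c¹¹, c¹⁰, c¹⁴, c¹⁵, c¹⁶, c¹⁷, c¹⁸, c¹⁹} are distinct. Hence |G| = 31.

Answer: 31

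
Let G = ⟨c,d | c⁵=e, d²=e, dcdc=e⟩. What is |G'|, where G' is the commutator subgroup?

G' = [G, G] is generated by all commutators. The generator-pair commutators are: [c, d] = c².
The subgroup they normally generate is {e, c, c², c³, c⁴}, of order 5.
Check: |G/G'| = 10/5 = 2 is the order of the abelianisation.

Answer: 5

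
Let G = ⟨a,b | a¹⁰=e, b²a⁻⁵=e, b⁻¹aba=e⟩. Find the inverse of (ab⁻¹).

The order of (ab⁻¹) is 4 (smallest k with (ab⁻¹)ᵏ = e), so (ab⁻¹)⁻¹ = (ab⁻¹)³ = ab.
Check: (ab⁻¹) · (ab) → (ab⁻¹) · a = b⁻¹;   (b⁻¹) · b = e, giving e as required.

Answer: ab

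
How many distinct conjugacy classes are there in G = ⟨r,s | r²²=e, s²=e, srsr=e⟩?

The conjugacy classes (representative and size) are:
  [e] (size 1), [r] (size 2), [r²] (size 2), [r¹⁹] (size 2), [r⁴] (size 2), [r⁵] (size 2), [r⁶] (size 2), [r⁷] (size 2), [r⁸] (size 2), [r¹³] (size 2), [r¹⁰] (size 2), [r¹¹] (size 1), [r⁶s] (size 11), [rs] (size 11).
Class equation: 1 + 2 + 2 + 2 + 2 + 2 + 2 + 2 + 2 + 2 + 2 + 1 + 11 + 11 = 44 = |G|. So G has 14 conjugacy classes.

Answer: 14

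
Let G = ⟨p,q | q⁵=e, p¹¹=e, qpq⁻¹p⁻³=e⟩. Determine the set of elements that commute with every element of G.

An element z ∈ Z(G) iff z commutes with every generator.
For example e is central: e·p = p = p·e; e·q = q = q·e.
Whereas p ∉ Z(G) since p·q = pq ≠ p³q = q·p.
Checking each of the 55 elements this way gives Z(G) = {e}, of order 1.

Answer: {e}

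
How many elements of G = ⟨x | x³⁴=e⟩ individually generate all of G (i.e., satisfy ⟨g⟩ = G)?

G is cyclic of order 34. An element generates G iff its order is 34, and a cyclic group of order 34 has exactly φ(34) = 16 such elements.

Answer: 16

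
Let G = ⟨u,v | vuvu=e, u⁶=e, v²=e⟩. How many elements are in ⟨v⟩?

|⟨v⟩| equals the order of v. Compute successive powers until reaching e:
  v¹ = v, v² = e.
The smallest positive k with vᵏ = e is 2, so |⟨v⟩| = 2.

Answer: 2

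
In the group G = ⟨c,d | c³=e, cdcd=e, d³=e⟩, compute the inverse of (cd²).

The order of (cd²) is 3 (smallest k with (cd²)ᵏ = e), so (cd²)⁻¹ = (cd²)² = dc².
Check: (cd²) · (dc²) → (cd²) · d = c;   c · c² = e, giving e as required.

Answer: dc²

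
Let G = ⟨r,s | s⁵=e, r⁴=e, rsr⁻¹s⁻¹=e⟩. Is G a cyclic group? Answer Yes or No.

|G| = 20. The element rs has order 20 (its powers give 20 distinct elements), so ⟨rs⟩ = G and G is cyclic.

Answer: Yes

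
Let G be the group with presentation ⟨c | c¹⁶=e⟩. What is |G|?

G is generated by a single element, so G is cyclic. The relator gives c¹⁶ = e and no smaller power is forced to be e, so the 16 powers {c, e, c², c³, c⁴, c⁵, c⁶, c⁷, c⁸, c⁹, c¹², c¹³, c¹¹, c¹⁰, c¹⁴, c¹⁵} are distinct. Hence |G| = 16.

Answer: 16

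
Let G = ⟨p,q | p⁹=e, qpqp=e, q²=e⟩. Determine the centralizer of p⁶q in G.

⟨p⁶q⟩ ⊆ C_G(p⁶q) since powers of p⁶q commute with p⁶q; so |C_G(p⁶q)| ≥ |⟨p⁶q⟩| = 2.
By orbit–stabilizer, |C_G(p⁶q)| = |G| / |conj. class of p⁶q| = 18 / 9 = 2.
The 2 elements commuting with p⁶q are {e, p⁶q}.

Answer: {e, p⁶q}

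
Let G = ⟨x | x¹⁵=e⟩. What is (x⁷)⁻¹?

The order of (x⁷) is 15 (smallest k with (x⁷)ᵏ = e), so (x⁷)⁻¹ = (x⁷)¹⁴ = x⁸.
Check: (x⁷) · (x⁸) → (x⁷) · x⁸ = e, giving e as required.

Answer: x⁸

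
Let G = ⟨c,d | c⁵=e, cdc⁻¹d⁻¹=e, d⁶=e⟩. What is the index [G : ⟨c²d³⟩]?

First find ord(c²d³) by computing successive powers:
  (c²d³)¹ = c²d³, (c²d³)² = c⁴, (c²d³)³ = cd³, (c²d³)⁴ = c³, (c²d³)⁵ = d³, (c²d³)⁶ = c², (c²d³)⁷ = c⁴d³, (c²d³)⁸ = c, (c²d³)⁹ = c³d³, (c²d³)¹⁰ = e.
So |⟨c²d³⟩| = ord(c²d³) = 10. With |G| = 30, by Lagrange [G : ⟨c²d³⟩] = 30/10 = 3.

Answer: 3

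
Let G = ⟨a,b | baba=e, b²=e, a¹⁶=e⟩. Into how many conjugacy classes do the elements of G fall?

The conjugacy classes (representative and size) are:
  [e] (size 1), [a¹⁵] (size 2), [a²] (size 2), [a³] (size 2), [a¹²] (size 2), [a⁵] (size 2), [a⁶] (size 2), [a⁷] (size 2), [a⁸] (size 1), [a²b] (size 8), [a¹⁵b] (size 8).
Class equation: 1 + 2 + 2 + 2 + 2 + 2 + 2 + 2 + 1 + 8 + 8 = 32 = |G|. So G has 11 conjugacy classes.

Answer: 11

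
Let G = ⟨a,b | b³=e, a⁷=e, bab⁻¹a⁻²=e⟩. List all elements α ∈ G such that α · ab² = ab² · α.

⟨ab²⟩ ⊆ C_G(ab²) since powers of ab² commute with ab²; so |C_G(ab²)| ≥ |⟨ab²⟩| = 3.
By orbit–stabilizer, |C_G(ab²)| = |G| / |conj. class of ab²| = 21 / 7 = 3.
The 3 elements commuting with ab² are {e, ab², a⁵b}.

Answer: {e, ab², a⁵b}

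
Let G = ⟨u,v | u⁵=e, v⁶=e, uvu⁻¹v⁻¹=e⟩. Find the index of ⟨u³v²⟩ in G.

First find ord(u³v²) by computing successive powers:
  (u³v²)¹ = u³v², (u³v²)² = uv⁴, (u³v²)³ = u⁴, (u³v²)⁴ = u²v², (u³v²)⁵ = v⁴, (u³v²)⁶ = u³, (u³v²)⁷ = uv², (u³v²)⁸ = u⁴v⁴, (u³v²)⁹ = u², (u³v²)¹⁰ = v², (u³v²)¹¹ = u³v⁴, (u³v²)¹² = u, (u³v²)¹³ = u⁴v², (u³v²)¹⁴ = u²v⁴, (u³v²)¹⁵ = e.
So |⟨u³v²⟩| = ord(u³v²) = 15. With |G| = 30, by Lagrange [G : ⟨u³v²⟩] = 30/15 = 2.

Answer: 2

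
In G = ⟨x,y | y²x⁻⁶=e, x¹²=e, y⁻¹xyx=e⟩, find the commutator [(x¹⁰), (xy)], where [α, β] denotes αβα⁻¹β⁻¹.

[(x¹⁰), (xy)] = (x¹⁰)·(xy)·(x¹⁰)⁻¹·(xy)⁻¹.
  (x¹⁰) · (xy) = x⁵y⁻¹
  (x⁵y⁻¹) · (x²) = x³y⁻¹
  (x³y⁻¹) · (xy⁻¹) = x⁸

Answer: x⁸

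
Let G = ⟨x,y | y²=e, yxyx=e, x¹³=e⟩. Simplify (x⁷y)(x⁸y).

Compute (x⁷y) · (x⁸y) by multiplying left to right and reducing via the relations at each step:
  (x⁷y) · x⁸ = x¹²y
  (x¹²y) · y = x¹²

Answer: x¹²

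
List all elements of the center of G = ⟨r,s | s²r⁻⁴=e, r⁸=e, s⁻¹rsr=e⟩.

An element z ∈ Z(G) iff z commutes with every generator.
For example r⁴ is central: (r⁴)·r = r⁵ = r·(r⁴); (r⁴)·s = s⁻¹ = s·(r⁴).
Whereas r ∉ Z(G) since r·s = rs ≠ r³s⁻¹ = s·r.
Checking each of the 16 elements this way gives Z(G) = {e, r⁴}, of order 2.

Answer: {e, r⁴}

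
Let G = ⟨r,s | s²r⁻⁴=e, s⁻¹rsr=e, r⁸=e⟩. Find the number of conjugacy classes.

The conjugacy classes (representative and size) are:
  [e] (size 1), [r⁷] (size 2), [r⁶] (size 2), [r³] (size 2), [r⁴] (size 1), [r²s⁻¹] (size 4), [r³s⁻¹] (size 4).
Class equation: 1 + 2 + 2 + 2 + 1 + 4 + 4 = 16 = |G|. So G has 7 conjugacy classes.

Answer: 7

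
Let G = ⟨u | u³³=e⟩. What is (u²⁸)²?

Compute successive powers of (u²⁸), reducing at each step:
  (u²⁸)²: (u²⁸) · u²⁸ = u²³

Answer: u²³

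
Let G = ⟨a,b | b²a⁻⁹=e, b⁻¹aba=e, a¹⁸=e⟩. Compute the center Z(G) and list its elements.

An element z ∈ Z(G) iff z commutes with every generator.
For example a⁹ is central: (a⁹)·a = a¹⁰ = a·(a⁹); (a⁹)·b = b⁻¹ = b·(a⁹).
Whereas a ∉ Z(G) since a·b = ab ≠ a⁸b⁻¹ = b·a.
Checking each of the 36 elements this way gives Z(G) = {e, a⁹}, of order 2.

Answer: {e, a⁹}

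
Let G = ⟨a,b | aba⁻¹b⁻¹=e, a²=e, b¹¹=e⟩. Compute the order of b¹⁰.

Compute successive powers until reaching e:
  (b¹⁰)¹ = b¹⁰, (b¹⁰)² = b⁹, (b¹⁰)³ = b⁸, (b¹⁰)⁴ = b⁷, (b¹⁰)⁵ = b⁶, (b¹⁰)⁶ = b⁵, (b¹⁰)⁷ = b⁴, (b¹⁰)⁸ = b³, (b¹⁰)⁹ = b², (b¹⁰)¹⁰ = b, (b¹⁰)¹¹ = e.
The smallest positive k with (b¹⁰)ᵏ = e is 11.

Answer: 11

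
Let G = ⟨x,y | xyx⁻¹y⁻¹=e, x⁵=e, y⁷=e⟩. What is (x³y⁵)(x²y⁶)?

Compute (x³y⁵) · (x²y⁶) by multiplying left to right and reducing via the relations at each step:
  (x³y⁵) · x² = y⁵
  (y⁵) · y⁶ = y⁴

Answer: y⁴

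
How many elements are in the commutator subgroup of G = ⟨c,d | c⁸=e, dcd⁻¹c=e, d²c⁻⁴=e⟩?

G' = [G, G] is generated by all commutators. The generator-pair commutators are: [c, d] = c².
The subgroup they normally generate is {e, c², c⁴, c⁶}, of order 4.
Check: |G/G'| = 16/4 = 4 is the order of the abelianisation.

Answer: 4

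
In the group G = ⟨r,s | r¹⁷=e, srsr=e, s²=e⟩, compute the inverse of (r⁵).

The order of (r⁵) is 17 (smallest k with (r⁵)ᵏ = e), so (r⁵)⁻¹ = (r⁵)¹⁶ = r¹².
Check: (r⁵) · (r¹²) → (r⁵) · r¹² = e, giving e as required.

Answer: r¹²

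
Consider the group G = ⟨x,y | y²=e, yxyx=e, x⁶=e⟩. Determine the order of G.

Enumerate words in the generators, reducing via the relations: the distinct elements are
  {e, x, y, xy, x², x³, x⁴, x⁵, x²y, x³y, x⁴y, x⁵y}.
No further products give new elements, so |G| = 12.

Answer: 12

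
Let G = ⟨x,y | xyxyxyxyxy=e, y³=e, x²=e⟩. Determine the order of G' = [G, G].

G' = [G, G] is generated by all commutators. The generator-pair commutators are: [x, y] = xyxy².
The subgroup they normally generate is {e, x, y, y², xy, xyx, xyxy, xyxyx, y²xy²x, y²xy², y²x, xy², yx, yxy, yxyx, xy²xy²x, xy²xy², xy²x, y²xy, y²xyx, y²xyxy, yxy²xy², yxy²x, yxy², xyxy², xy²xy, xy²xyx, xy²xyxy, xyxy²xy², xyxy²x, y²xy²xy, xyxy²xy, xyxy²xyx, xyxy²xyxy, y²xy²xyxy², y²xy²xyx, y²xy²xyxy, y²xyxy²xy², y²xyxy²x, y²xyxy², yxyxy², yxy²xy, yxy²xyx, yxy²xyxy, yxyxy²xy², yxyxy²x, yxyxy²xy, xy²xyxy²xy², xy²xyxy²x, xy²xyxy², y²xyxy²xy, y²xyxy²xyx, yxy²xyxy²x, yxy²xyxy², xy²xyxy²xy, xy²xyxy²xyx, xyxy²xyxy²x, xyxy²xyxy², xyxy²xyxy²xy, yxy²xyxy²xy}, of order 60.
Check: |G/G'| = 60/60 = 1 is the order of the abelianisation.

Answer: 60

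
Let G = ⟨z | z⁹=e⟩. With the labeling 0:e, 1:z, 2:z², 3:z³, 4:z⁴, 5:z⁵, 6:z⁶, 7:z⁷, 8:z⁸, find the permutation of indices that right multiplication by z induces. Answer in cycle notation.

(0 1 2 3 4 5 6 7 8)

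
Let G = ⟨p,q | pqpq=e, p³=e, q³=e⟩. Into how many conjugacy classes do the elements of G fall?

The conjugacy classes (representative and size) are:
  [e] (size 1), [qp²] (size 4), [q²p] (size 4), [p²q²] (size 3).
Class equation: 1 + 4 + 4 + 3 = 12 = |G|. So G has 4 conjugacy classes.

Answer: 4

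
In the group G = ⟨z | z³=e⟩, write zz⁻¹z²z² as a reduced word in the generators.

Multiply left to right, reducing at each step:
  z · z⁻¹ = e
  e · z² = z²
  (z²) · z² = z

Answer: z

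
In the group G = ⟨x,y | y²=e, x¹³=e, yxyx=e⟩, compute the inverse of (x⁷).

The order of (x⁷) is 13 (smallest k with (x⁷)ᵏ = e), so (x⁷)⁻¹ = (x⁷)¹² = x⁶.
Check: (x⁷) · (x⁶) → (x⁷) · x⁶ = e, giving e as required.

Answer: x⁶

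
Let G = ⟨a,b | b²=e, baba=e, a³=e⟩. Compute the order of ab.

Compute successive powers until reaching e:
  (ab)¹ = ab, (ab)² = e.
The smallest positive k with (ab)ᵏ = e is 2.

Answer: 2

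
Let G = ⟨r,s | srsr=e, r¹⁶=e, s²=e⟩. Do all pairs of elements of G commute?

r·s = rs but s·r = r¹⁵s, so r·s ≠ s·r and G is not abelian.

Answer: No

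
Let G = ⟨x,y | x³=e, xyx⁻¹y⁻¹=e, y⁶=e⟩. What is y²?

Compute successive powers of y, reducing at each step:
  y²: y · y = y²

Answer: y²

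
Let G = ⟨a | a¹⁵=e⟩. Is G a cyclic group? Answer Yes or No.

|G| = 15. The element a has order 15 (its powers give 15 distinct elements), so ⟨a⟩ = G and G is cyclic.

Answer: Yes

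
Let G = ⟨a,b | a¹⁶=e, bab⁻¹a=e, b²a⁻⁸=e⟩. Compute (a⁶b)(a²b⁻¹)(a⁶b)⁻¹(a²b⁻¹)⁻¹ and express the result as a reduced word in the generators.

[(a⁶b), (a²b⁻¹)] = (a⁶b)·(a²b⁻¹)·(a⁶b)⁻¹·(a²b⁻¹)⁻¹.
  (a⁶b) · (a²b⁻¹) = a⁴
  (a⁴) · (a⁶b⁻¹) = a²b
  (a²b) · (a²b) = a⁸

Answer: a⁸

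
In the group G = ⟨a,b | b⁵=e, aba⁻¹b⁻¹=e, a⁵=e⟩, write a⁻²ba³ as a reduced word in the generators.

Multiply left to right, reducing at each step:
  (a³) · b = a³b
  (a³b) · a³ = ab

Answer: ab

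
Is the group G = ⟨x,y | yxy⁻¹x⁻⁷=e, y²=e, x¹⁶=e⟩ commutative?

x·y = xy but y·x = x⁷y, so x·y ≠ y·x and G is not abelian.

Answer: No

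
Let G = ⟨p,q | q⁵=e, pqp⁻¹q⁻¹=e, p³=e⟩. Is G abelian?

Each pair of generators commutes: p·q = pq = q·p. Since the generators pairwise commute, every element of G commutes with every other, so G is abelian.

Answer: Yes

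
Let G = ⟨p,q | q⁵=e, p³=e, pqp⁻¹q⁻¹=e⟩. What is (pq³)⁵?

Compute successive powers of (pq³), reducing at each step:
  (pq³)²: (pq³) · p = p²q³;   (p²q³) · q³ = p²q
  (pq³)³: (p²q) · p = q;   q · q³ = q⁴
  (pq³)⁴: (q⁴) · p = pq⁴;   (pq⁴) · q³ = pq²
  (pq³)⁵: (pq²) · p = p²q²;   (p²q²) · q³ = p²

Answer: p²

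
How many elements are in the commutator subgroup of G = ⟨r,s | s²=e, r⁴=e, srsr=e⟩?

G' = [G, G] is generated by all commutators. The generator-pair commutators are: [r, s] = r².
The subgroup they normally generate is {e, r²}, of order 2.
Check: |G/G'| = 8/2 = 4 is the order of the abelianisation.

Answer: 2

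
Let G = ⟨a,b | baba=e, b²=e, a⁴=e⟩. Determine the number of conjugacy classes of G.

The conjugacy classes (representative and size) are:
  [e] (size 1), [a] (size 2), [a²] (size 1), [a²b] (size 2), [a³b] (size 2).
Class equation: 1 + 2 + 1 + 2 + 2 = 8 = |G|. So G has 5 conjugacy classes.

Answer: 5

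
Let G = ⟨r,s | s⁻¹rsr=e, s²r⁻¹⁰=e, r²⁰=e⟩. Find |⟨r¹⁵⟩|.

|⟨r¹⁵⟩| equals the order of r¹⁵. Compute successive powers until reaching e:
  (r¹⁵)¹ = r¹⁵, (r¹⁵)² = r¹⁰, (r¹⁵)³ = r⁵, (r¹⁵)⁴ = e.
The smallest positive k with (r¹⁵)ᵏ = e is 4, so |⟨r¹⁵⟩| = 4.

Answer: 4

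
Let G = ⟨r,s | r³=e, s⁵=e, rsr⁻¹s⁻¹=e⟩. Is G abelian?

Each pair of generators commutes: r·s = rs = s·r. Since the generators pairwise commute, every element of G commutes with every other, so G is abelian.

Answer: Yes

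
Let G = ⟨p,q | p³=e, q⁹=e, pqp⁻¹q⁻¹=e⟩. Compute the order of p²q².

Compute successive powers until reaching e:
  (p²q²)¹ = p²q², (p²q²)² = pq⁴, (p²q²)³ = q⁶, (p²q²)⁴ = p²q⁸, (p²q²)⁵ = pq, (p²q²)⁶ = q³, (p²q²)⁷ = p²q⁵, (p²q²)⁸ = pq⁷, (p²q²)⁹ = e.
The smallest positive k with (p²q²)ᵏ = e is 9.

Answer: 9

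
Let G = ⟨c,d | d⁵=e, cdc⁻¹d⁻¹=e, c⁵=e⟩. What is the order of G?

Enumerate words in the generators, reducing via the relations: the distinct elements are
  {c, d, e, cd, c², c³, c⁴, d², d³, d⁴, cd², cd³, cd⁴, c²d, c³d, c⁴d, c²d², c²d³, c²d⁴, c³d², c³d³, c³d⁴, c⁴d², c⁴d³, c⁴d⁴}.
No further products give new elements, so |G| = 25.

Answer: 25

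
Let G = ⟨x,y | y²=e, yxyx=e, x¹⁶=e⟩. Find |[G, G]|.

G' = [G, G] is generated by all commutators. The generator-pair commutators are: [x, y] = x².
The subgroup they normally generate is {e, x², x⁴, x⁶, x⁸, x¹⁰, x¹², x¹⁴}, of order 8.
Check: |G/G'| = 32/8 = 4 is the order of the abelianisation.

Answer: 8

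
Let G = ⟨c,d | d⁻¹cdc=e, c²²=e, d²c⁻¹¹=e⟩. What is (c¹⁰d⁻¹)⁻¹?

The order of (c¹⁰d⁻¹) is 4 (smallest k with (c¹⁰d⁻¹)ᵏ = e), so (c¹⁰d⁻¹)⁻¹ = (c¹⁰d⁻¹)³ = c¹⁰d.
Check: (c¹⁰d⁻¹) · (c¹⁰d) → (c¹⁰d⁻¹) · c¹⁰ = d⁻¹;   (d⁻¹) · d = e, giving e as required.

Answer: c¹⁰d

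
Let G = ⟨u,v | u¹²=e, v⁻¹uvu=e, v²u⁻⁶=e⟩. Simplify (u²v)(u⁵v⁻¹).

Compute (u²v) · (u⁵v⁻¹) by multiplying left to right and reducing via the relations at each step:
  (u²v) · u⁵ = u³v⁻¹
  (u³v⁻¹) · v⁻¹ = u⁹

Answer: u⁹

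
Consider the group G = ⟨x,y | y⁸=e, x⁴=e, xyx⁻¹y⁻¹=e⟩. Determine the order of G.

Enumerate words in the generators, reducing via the relations: the distinct elements are
  {e, x, y, xy, x², x³, y², y³, y⁴, y⁵, y⁶, y⁷, xy², xy³, xy⁴, xy⁵, xy⁶, xy⁷, x²y, x³y, x²y², x²y³, x²y⁴, x²y⁵, x²y⁶, x²y⁷, x³y², x³y³, x³y⁴, x³y⁵, x³y⁶, x³y⁷}.
No further products give new elements, so |G| = 32.

Answer: 32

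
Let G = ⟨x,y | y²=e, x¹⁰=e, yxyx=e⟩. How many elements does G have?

Enumerate words in the generators, reducing via the relations: the distinct elements are
  {e, x, y, xy, x², x³, x⁴, x⁵, x⁶, x⁷, x⁸, x⁹, x²y, x³y, x⁴y, x⁵y, x⁶y, x⁷y, x⁸y, x⁹y}.
No further products give new elements, so |G| = 20.

Answer: 20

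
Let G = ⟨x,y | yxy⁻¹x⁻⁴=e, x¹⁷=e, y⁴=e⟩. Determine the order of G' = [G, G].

G' = [G, G] is generated by all commutators. The generator-pair commutators are: [x, y] = x¹⁴.
The subgroup they normally generate is {e, x, x², x³, x⁴, x⁵, x⁶, x⁷, x⁸, x⁹, x¹⁰, x¹¹, x¹², x¹³, x¹⁴, x¹⁵, x¹⁶}, of order 17.
Check: |G/G'| = 68/17 = 4 is the order of the abelianisation.

Answer: 17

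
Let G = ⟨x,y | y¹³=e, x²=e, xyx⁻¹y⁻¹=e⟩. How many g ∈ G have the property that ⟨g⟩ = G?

G is cyclic of order 26. An element generates G iff its order is 26, and a cyclic group of order 26 has exactly φ(26) = 12 such elements.

Answer: 12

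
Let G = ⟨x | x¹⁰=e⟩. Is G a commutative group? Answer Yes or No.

G has a single generator, so G is cyclic and hence abelian.

Answer: Yes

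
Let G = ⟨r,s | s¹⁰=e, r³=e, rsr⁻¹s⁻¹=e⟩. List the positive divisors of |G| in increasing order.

|G| = 30 = 2 · 3 · 5. By Lagrange's theorem the order of any subgroup divides 30; the divisors of 30 are 1, 2, 3, 5, 6, 10, 15, 30.

Answer: 1, 2, 3, 5, 6, 10, 15, 30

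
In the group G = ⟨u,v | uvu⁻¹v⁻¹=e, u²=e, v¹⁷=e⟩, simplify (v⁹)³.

Compute successive powers of (v⁹), reducing at each step:
  (v⁹)²: (v⁹) · v⁹ = v
  (v⁹)³: v · v⁹ = v¹⁰

Answer: v¹⁰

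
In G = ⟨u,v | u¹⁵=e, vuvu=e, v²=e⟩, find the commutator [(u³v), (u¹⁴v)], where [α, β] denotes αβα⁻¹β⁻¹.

[(u³v), (u¹⁴v)] = (u³v)·(u¹⁴v)·(u³v)⁻¹·(u¹⁴v)⁻¹.
  (u³v) · (u¹⁴v) = u⁴
  (u⁴) · (u³v) = u⁷v
  (u⁷v) · (u¹⁴v) = u⁸

Answer: u⁸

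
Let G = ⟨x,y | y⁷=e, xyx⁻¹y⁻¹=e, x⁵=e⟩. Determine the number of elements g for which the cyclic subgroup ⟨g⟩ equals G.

G is cyclic of order 35. An element generates G iff its order is 35, and a cyclic group of order 35 has exactly φ(35) = 24 such elements.

Answer: 24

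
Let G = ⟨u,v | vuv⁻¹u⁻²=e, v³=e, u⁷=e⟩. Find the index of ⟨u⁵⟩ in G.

First find ord(u⁵) by computing successive powers:
  (u⁵)¹ = u⁵, (u⁵)² = u³, (u⁵)³ = u, (u⁵)⁴ = u⁶, (u⁵)⁵ = u⁴, (u⁵)⁶ = u², (u⁵)⁷ = e.
So |⟨u⁵⟩| = ord(u⁵) = 7. With |G| = 21, by Lagrange [G : ⟨u⁵⟩] = 21/7 = 3.

Answer: 3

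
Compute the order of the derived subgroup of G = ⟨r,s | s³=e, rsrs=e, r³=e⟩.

G' = [G, G] is generated by all commutators. The generator-pair commutators are: [r, s] = rs²r.
The subgroup they normally generate is {e, rs, r²s², rs²r}, of order 4.
Check: |G/G'| = 12/4 = 3 is the order of the abelianisation.

Answer: 4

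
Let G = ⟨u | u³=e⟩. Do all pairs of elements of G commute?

G has a single generator, so G is cyclic and hence abelian.

Answer: Yes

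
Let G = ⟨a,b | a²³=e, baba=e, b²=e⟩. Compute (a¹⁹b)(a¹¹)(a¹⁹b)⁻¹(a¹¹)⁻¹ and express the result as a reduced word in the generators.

[(a¹⁹b), (a¹¹)] = (a¹⁹b)·(a¹¹)·(a¹⁹b)⁻¹·(a¹¹)⁻¹.
  (a¹⁹b) · (a¹¹) = a⁸b
  (a⁸b) · (a¹⁹b) = a¹²
  (a¹²) · (a¹²) = a

Answer: a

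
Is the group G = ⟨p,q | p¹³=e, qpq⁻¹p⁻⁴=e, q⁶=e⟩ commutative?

p·q = pq but q·p = p⁴q, so p·q ≠ q·p and G is not abelian.

Answer: No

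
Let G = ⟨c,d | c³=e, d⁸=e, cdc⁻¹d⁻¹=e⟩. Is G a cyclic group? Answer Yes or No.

|G| = 24. The element cd has order 24 (its powers give 24 distinct elements), so ⟨cd⟩ = G and G is cyclic.

Answer: Yes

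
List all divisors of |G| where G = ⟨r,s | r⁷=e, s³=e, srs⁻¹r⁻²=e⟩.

|G| = 21 = 3 · 7. By Lagrange's theorem the order of any subgroup divides 21; the divisors of 21 are 1, 3, 7, 21.

Answer: 1, 3, 7, 21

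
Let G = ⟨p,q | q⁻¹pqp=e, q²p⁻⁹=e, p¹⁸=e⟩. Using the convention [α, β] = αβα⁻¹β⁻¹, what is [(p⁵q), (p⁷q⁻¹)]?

[(p⁵q), (p⁷q⁻¹)] = (p⁵q)·(p⁷q⁻¹)·(p⁵q)⁻¹·(p⁷q⁻¹)⁻¹.
  (p⁵q) · (p⁷q⁻¹) = p¹⁶
  (p¹⁶) · (p⁵q⁻¹) = p³q⁻¹
  (p³q⁻¹) · (p⁷q) = p¹⁴

Answer: p¹⁴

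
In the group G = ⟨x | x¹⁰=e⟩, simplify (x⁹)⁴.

Compute successive powers of (x⁹), reducing at each step:
  (x⁹)²: (x⁹) · x⁹ = x⁸
  (x⁹)³: (x⁸) · x⁹ = x⁷
  (x⁹)⁴: (x⁷) · x⁹ = x⁶

Answer: x⁶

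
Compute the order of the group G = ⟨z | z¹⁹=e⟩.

G is generated by a single element, so G is cyclic. The relator gives z¹⁹ = e and no smaller power is forced to be e, so the 19 powers {e, z, z², z³, z⁴, z⁵, z⁶, z⁷, z⁸, z⁹, z¹², z¹³, z¹¹, z¹⁰, z¹⁴, z¹⁵, z¹⁶, z¹⁷, z¹⁸} are distinct. Hence |G| = 19.

Answer: 19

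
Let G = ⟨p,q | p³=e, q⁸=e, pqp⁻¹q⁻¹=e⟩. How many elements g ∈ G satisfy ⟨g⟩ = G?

G is cyclic of order 24. An element generates G iff its order is 24, and a cyclic group of order 24 has exactly φ(24) = 8 such elements.

Answer: 8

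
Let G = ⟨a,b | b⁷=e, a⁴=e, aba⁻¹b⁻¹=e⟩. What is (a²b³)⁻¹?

The order of (a²b³) is 14 (smallest k with (a²b³)ᵏ = e), so (a²b³)⁻¹ = (a²b³)¹³ = a²b⁴.
Check: (a²b³) · (a²b⁴) → (a²b³) · a² = b³;   (b³) · b⁴ = e, giving e as required.

Answer: a²b⁴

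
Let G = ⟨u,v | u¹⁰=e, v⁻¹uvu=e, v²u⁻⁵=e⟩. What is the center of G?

An element z ∈ Z(G) iff z commutes with every generator.
For example u⁵ is central: (u⁵)·u = u⁶ = u·(u⁵); (u⁵)·v = v⁻¹ = v·(u⁵).
Whereas u ∉ Z(G) since u·v = uv ≠ u⁴v⁻¹ = v·u.
Checking each of the 20 elements this way gives Z(G) = {e, u⁵}, of order 2.

Answer: {e, u⁵}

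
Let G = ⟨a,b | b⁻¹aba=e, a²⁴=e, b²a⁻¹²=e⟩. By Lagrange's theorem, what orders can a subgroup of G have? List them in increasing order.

|G| = 48 = 2⁴ · 3. By Lagrange's theorem the order of any subgroup divides 48; the divisors of 48 are 1, 2, 3, 4, 6, 8, 12, 16, 24, 48.

Answer: 1, 2, 3, 4, 6, 8, 12, 16, 24, 48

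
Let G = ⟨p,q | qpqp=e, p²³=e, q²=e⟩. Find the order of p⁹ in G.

Compute successive powers until reaching e:
  (p⁹)¹ = p⁹, (p⁹)² = p¹⁸, (p⁹)³ = p⁴, (p⁹)⁴ = p¹³, (p⁹)⁵ = p²², (p⁹)⁶ = p⁸, (p⁹)⁷ = p¹⁷, (p⁹)⁸ = p³, (p⁹)⁹ = p¹², (p⁹)¹⁰ = p²¹, (p⁹)¹¹ = p⁷, (p⁹)¹² = p¹⁶, (p⁹)¹³ = p², (p⁹)¹⁴ = p¹¹, (p⁹)¹⁵ = p²⁰, (p⁹)¹⁶ = p⁶, (p⁹)¹⁷ = p¹⁵, (p⁹)¹⁸ = p, (p⁹)¹⁹ = p¹⁰, (p⁹)²⁰ = p¹⁹, (p⁹)²¹ = p⁵, (p⁹)²² = p¹⁴, (p⁹)²³ = e.
The smallest positive k with (p⁹)ᵏ = e is 23.

Answer: 23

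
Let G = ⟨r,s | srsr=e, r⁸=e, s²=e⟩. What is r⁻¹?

The order of r is 8 (smallest k with rᵏ = e), so r⁻¹ = r⁷ = r⁷.
Check: r · (r⁷) → r · r⁷ = e, giving e as required.

Answer: r⁷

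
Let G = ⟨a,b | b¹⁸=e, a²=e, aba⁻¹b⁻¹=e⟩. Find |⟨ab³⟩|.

|⟨ab³⟩| equals the order of ab³. Compute successive powers until reaching e:
  (ab³)¹ = ab³, (ab³)² = b⁶, (ab³)³ = ab⁹, (ab³)⁴ = b¹², (ab³)⁵ = ab¹⁵, (ab³)⁶ = e.
The smallest positive k with (ab³)ᵏ = e is 6, so |⟨ab³⟩| = 6.

Answer: 6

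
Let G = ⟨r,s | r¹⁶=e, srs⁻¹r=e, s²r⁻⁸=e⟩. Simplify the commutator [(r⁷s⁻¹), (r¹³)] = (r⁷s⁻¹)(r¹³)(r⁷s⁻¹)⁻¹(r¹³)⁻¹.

[(r⁷s⁻¹), (r¹³)] = (r⁷s⁻¹)·(r¹³)·(r⁷s⁻¹)⁻¹·(r¹³)⁻¹.
  (r⁷s⁻¹) · (r¹³) = r²s
  (r²s) · (r⁷s) = r³
  (r³) · (r³) = r⁶

Answer: r⁶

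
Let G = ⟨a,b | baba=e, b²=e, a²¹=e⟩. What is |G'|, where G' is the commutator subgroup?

G' = [G, G] is generated by all commutators. The generator-pair commutators are: [a, b] = a².
The subgroup they normally generate is {e, a, a², a³, a⁴, a⁵, a⁶, a⁷, a⁸, a⁹, a¹⁰, a¹¹, a¹², a¹³, a¹⁴, a¹⁵, a¹⁶, a¹⁷, a¹⁸, a¹⁹, a²⁰}, of order 21.
Check: |G/G'| = 42/21 = 2 is the order of the abelianisation.

Answer: 21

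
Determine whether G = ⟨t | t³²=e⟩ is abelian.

G has a single generator, so G is cyclic and hence abelian.

Answer: Yes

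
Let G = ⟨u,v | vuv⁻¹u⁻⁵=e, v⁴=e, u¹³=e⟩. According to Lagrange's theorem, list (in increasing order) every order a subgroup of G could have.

|G| = 52 = 2² · 13. By Lagrange's theorem the order of any subgroup divides 52; the divisors of 52 are 1, 2, 4, 13, 26, 52.

Answer: 1, 2, 4, 13, 26, 52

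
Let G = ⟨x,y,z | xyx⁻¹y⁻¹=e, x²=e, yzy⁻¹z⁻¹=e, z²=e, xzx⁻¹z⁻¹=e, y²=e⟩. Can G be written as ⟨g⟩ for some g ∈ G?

|G| = 8, but the maximum element order in G is 2 < 8. No single element generates all of G, so G is not cyclic.

Answer: No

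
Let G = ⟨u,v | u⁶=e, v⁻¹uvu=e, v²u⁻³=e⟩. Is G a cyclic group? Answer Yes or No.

Every cyclic group is abelian. But u·v = uv while v·u = u²v⁻¹, so u·v ≠ v·u and G is not abelian. Hence G is not cyclic.

Answer: No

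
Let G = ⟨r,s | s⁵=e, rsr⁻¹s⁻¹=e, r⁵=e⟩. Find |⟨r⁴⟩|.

|⟨r⁴⟩| equals the order of r⁴. Compute successive powers until reaching e:
  (r⁴)¹ = r⁴, (r⁴)² = r³, (r⁴)³ = r², (r⁴)⁴ = r, (r⁴)⁵ = e.
The smallest positive k with (r⁴)ᵏ = e is 5, so |⟨r⁴⟩| = 5.

Answer: 5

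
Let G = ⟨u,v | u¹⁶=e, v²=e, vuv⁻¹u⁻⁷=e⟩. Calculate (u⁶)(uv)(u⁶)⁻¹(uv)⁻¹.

[(u⁶), (uv)] = (u⁶)·(uv)·(u⁶)⁻¹·(uv)⁻¹.
  (u⁶) · (uv) = u⁷v
  (u⁷v) · (u¹⁰) = u¹³v
  (u¹³v) · (u⁹v) = u¹²

Answer: u¹²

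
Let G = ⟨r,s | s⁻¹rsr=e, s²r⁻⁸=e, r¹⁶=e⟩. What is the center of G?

An element z ∈ Z(G) iff z commutes with every generator.
For example r⁸ is central: (r⁸)·r = r⁹ = r·(r⁸); (r⁸)·s = s⁻¹ = s·(r⁸).
Whereas r ∉ Z(G) since r·s = rs ≠ r⁷s⁻¹ = s·r.
Checking each of the 32 elements this way gives Z(G) = {e, r⁸}, of order 2.

Answer: {e, r⁸}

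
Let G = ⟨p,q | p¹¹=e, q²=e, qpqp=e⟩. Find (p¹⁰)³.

Compute successive powers of (p¹⁰), reducing at each step:
  (p¹⁰)²: (p¹⁰) · p¹⁰ = p⁹
  (p¹⁰)³: (p⁹) · p¹⁰ = p⁸

Answer: p⁸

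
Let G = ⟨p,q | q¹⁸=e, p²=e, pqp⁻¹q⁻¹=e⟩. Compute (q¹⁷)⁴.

Compute successive powers of (q¹⁷), reducing at each step:
  (q¹⁷)²: (q¹⁷) · q¹⁷ = q¹⁶
  (q¹⁷)³: (q¹⁶) · q¹⁷ = q¹⁵
  (q¹⁷)⁴: (q¹⁵) · q¹⁷ = q¹⁴

Answer: q¹⁴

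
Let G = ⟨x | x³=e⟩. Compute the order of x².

Compute successive powers until reaching e:
  (x²)¹ = x², (x²)² = x, (x²)³ = e.
The smallest positive k with (x²)ᵏ = e is 3.

Answer: 3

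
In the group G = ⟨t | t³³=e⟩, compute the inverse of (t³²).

The order of (t³²) is 33 (smallest k with (t³²)ᵏ = e), so (t³²)⁻¹ = (t³²)³² = t.
Check: (t³²) · t → (t³²) · t = e, giving e as required.

Answer: t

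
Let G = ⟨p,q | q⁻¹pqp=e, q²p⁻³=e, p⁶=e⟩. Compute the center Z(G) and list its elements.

An element z ∈ Z(G) iff z commutes with every generator.
For example p³ is central: (p³)·p = p⁴ = p·(p³); (p³)·q = q⁻¹ = q·(p³).
Whereas p ∉ Z(G) since p·q = pq ≠ p²q⁻¹ = q·p.
Checking each of the 12 elements this way gives Z(G) = {e, p³}, of order 2.

Answer: {e, p³}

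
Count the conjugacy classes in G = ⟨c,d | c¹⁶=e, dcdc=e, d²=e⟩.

The conjugacy classes (representative and size) are:
  [e] (size 1), [c¹⁵] (size 2), [c²] (size 2), [c³] (size 2), [c¹²] (size 2), [c⁵] (size 2), [c⁶] (size 2), [c⁷] (size 2), [c⁸] (size 1), [c²d] (size 8), [c¹⁵d] (size 8).
Class equation: 1 + 2 + 2 + 2 + 2 + 2 + 2 + 2 + 1 + 8 + 8 = 32 = |G|. So G has 11 conjugacy classes.

Answer: 11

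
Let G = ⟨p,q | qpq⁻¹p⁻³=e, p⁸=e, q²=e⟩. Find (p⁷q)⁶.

Compute successive powers of (p⁷q), reducing at each step:
  (p⁷q)²: (p⁷q) · p⁷ = p⁴q;   (p⁴q) · q = p⁴
  (p⁷q)³: (p⁴) · p⁷ = p³;   (p³) · q = p³q
  (p⁷q)⁴: (p³q) · p⁷ = q;   q · q = e
  (p⁷q)⁵: e · p⁷ = p⁷;   (p⁷) · q = p⁷q
  (p⁷q)⁶: (p⁷q) · p⁷ = p⁴q;   (p⁴q) · q = p⁴

Answer: p⁴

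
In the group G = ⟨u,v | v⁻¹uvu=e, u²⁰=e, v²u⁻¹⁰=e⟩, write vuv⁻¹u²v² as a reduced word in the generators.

Multiply left to right, reducing at each step:
  v · u = u⁹v⁻¹
  (u⁹v⁻¹) · v⁻¹ = u¹⁹
  (u¹⁹) · u² = u
  u · v² = u¹¹

Answer: u¹¹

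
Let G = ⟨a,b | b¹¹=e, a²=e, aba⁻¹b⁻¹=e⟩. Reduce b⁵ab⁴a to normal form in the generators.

Multiply left to right, reducing at each step:
  (b⁵) · a = ab⁵
  (ab⁵) · b⁴ = ab⁹
  (ab⁹) · a = b⁹

Answer: b⁹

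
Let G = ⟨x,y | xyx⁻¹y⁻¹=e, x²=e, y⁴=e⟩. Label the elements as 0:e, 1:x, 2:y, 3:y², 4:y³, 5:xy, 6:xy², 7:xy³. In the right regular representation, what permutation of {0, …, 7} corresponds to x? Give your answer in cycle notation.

(0 1)(2 5)(3 6)(4 7)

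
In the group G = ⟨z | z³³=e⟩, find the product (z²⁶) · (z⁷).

Compute (z²⁶) · (z⁷) by multiplying left to right and reducing via the relations at each step:
  (z²⁶) · z⁷ = e

Answer: e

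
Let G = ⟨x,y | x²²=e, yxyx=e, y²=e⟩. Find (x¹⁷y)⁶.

Compute successive powers of (x¹⁷y), reducing at each step:
  (x¹⁷y)²: (x¹⁷y) · x¹⁷ = y;   y · y = e
  (x¹⁷y)³: e · x¹⁷ = x¹⁷;   (x¹⁷) · y = x¹⁷y
  (x¹⁷y)⁴: (x¹⁷y) · x¹⁷ = y;   y · y = e
  (x¹⁷y)⁵: e · x¹⁷ = x¹⁷;   (x¹⁷) · y = x¹⁷y
  (x¹⁷y)⁶: (x¹⁷y) · x¹⁷ = y;   y · y = e

Answer: e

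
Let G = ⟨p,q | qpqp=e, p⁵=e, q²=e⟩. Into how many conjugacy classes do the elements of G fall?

The conjugacy classes (representative and size) are:
  [e] (size 1), [p] (size 2), [p²] (size 2), [q] (size 5).
Class equation: 1 + 2 + 2 + 5 = 10 = |G|. So G has 4 conjugacy classes.

Answer: 4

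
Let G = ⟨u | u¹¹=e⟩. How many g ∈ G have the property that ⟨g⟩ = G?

G is cyclic of order 11. An element generates G iff its order is 11, and a cyclic group of order 11 has exactly φ(11) = 10 such elements.

Answer: 10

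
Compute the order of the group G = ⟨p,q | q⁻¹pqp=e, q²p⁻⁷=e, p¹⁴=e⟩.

Enumerate words in the generators, reducing via the relations: the distinct elements are
  {e, p, q, pq, p², p³, p⁴, p⁵, p⁶, p⁷, p⁸, p⁹, p²q, p³q, p¹², p¹³, p¹¹, p¹⁰, p⁴q, p⁵q, p⁶q, q⁻¹, pq⁻¹, p²q⁻¹, p³q⁻¹, p⁴q⁻¹, p⁵q⁻¹, p⁶q⁻¹}.
No further products give new elements, so |G| = 28.

Answer: 28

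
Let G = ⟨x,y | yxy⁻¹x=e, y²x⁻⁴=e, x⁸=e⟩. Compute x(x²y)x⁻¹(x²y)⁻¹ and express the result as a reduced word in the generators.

[x, (x²y)] = x·(x²y)·x⁻¹·(x²y)⁻¹.
  x · (x²y) = x³y
  (x³y) · (x⁷) = y⁻¹
  (y⁻¹) · (x²y⁻¹) = x²

Answer: x²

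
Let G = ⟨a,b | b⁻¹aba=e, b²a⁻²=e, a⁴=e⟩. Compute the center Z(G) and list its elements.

An element z ∈ Z(G) iff z commutes with every generator.
For example a² is central: (a²)·a = a³ = a·(a²); (a²)·b = b⁻¹ = b·(a²).
Whereas a ∉ Z(G) since a·b = ab ≠ ab⁻¹ = b·a.
Checking each of the 8 elements this way gives Z(G) = {e, a²}, of order 2.

Answer: {e, a²}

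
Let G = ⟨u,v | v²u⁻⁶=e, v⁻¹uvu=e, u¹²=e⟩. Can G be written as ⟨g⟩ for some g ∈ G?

Every cyclic group is abelian. But u·v = uv while v·u = u⁵v⁻¹, so u·v ≠ v·u and G is not abelian. Hence G is not cyclic.

Answer: No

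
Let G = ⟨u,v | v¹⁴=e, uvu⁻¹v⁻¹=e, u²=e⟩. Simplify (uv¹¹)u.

Compute (uv¹¹) · u by multiplying left to right and reducing via the relations at each step:
  (uv¹¹) · u = v¹¹

Answer: v¹¹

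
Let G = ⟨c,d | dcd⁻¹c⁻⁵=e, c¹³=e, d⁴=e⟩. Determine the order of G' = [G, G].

G' = [G, G] is generated by all commutators. The generator-pair commutators are: [c, d] = c⁹.
The subgroup they normally generate is {e, c, c², c³, c⁴, c⁵, c⁶, c⁷, c⁸, c⁹, c¹⁰, c¹¹, c¹²}, of order 13.
Check: |G/G'| = 52/13 = 4 is the order of the abelianisation.

Answer: 13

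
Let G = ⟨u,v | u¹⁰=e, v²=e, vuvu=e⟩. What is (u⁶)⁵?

Compute successive powers of (u⁶), reducing at each step:
  (u⁶)²: (u⁶) · u⁶ = u²
  (u⁶)³: (u²) · u⁶ = u⁸
  (u⁶)⁴: (u⁸) · u⁶ = u⁴
  (u⁶)⁵: (u⁴) · u⁶ = e

Answer: e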